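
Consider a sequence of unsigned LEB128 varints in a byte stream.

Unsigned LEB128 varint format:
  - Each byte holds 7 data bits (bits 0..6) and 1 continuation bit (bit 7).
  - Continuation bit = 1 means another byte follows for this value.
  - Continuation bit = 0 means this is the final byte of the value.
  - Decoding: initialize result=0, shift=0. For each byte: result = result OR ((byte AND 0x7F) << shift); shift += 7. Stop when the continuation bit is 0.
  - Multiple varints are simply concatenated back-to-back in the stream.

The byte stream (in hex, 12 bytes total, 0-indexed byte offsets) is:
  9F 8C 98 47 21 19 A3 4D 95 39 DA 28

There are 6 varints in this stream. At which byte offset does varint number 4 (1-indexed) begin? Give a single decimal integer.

Answer: 6

Derivation:
  byte[0]=0x9F cont=1 payload=0x1F=31: acc |= 31<<0 -> acc=31 shift=7
  byte[1]=0x8C cont=1 payload=0x0C=12: acc |= 12<<7 -> acc=1567 shift=14
  byte[2]=0x98 cont=1 payload=0x18=24: acc |= 24<<14 -> acc=394783 shift=21
  byte[3]=0x47 cont=0 payload=0x47=71: acc |= 71<<21 -> acc=149292575 shift=28 [end]
Varint 1: bytes[0:4] = 9F 8C 98 47 -> value 149292575 (4 byte(s))
  byte[4]=0x21 cont=0 payload=0x21=33: acc |= 33<<0 -> acc=33 shift=7 [end]
Varint 2: bytes[4:5] = 21 -> value 33 (1 byte(s))
  byte[5]=0x19 cont=0 payload=0x19=25: acc |= 25<<0 -> acc=25 shift=7 [end]
Varint 3: bytes[5:6] = 19 -> value 25 (1 byte(s))
  byte[6]=0xA3 cont=1 payload=0x23=35: acc |= 35<<0 -> acc=35 shift=7
  byte[7]=0x4D cont=0 payload=0x4D=77: acc |= 77<<7 -> acc=9891 shift=14 [end]
Varint 4: bytes[6:8] = A3 4D -> value 9891 (2 byte(s))
  byte[8]=0x95 cont=1 payload=0x15=21: acc |= 21<<0 -> acc=21 shift=7
  byte[9]=0x39 cont=0 payload=0x39=57: acc |= 57<<7 -> acc=7317 shift=14 [end]
Varint 5: bytes[8:10] = 95 39 -> value 7317 (2 byte(s))
  byte[10]=0xDA cont=1 payload=0x5A=90: acc |= 90<<0 -> acc=90 shift=7
  byte[11]=0x28 cont=0 payload=0x28=40: acc |= 40<<7 -> acc=5210 shift=14 [end]
Varint 6: bytes[10:12] = DA 28 -> value 5210 (2 byte(s))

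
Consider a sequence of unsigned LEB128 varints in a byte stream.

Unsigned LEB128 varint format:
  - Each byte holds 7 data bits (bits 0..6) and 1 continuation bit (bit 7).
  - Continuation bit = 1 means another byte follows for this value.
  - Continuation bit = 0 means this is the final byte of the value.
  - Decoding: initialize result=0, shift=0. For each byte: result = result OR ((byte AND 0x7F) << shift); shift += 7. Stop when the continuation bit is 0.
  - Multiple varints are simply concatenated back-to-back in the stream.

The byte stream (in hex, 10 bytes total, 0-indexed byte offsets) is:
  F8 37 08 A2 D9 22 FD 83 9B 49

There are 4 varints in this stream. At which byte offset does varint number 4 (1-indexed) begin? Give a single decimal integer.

Answer: 6

Derivation:
  byte[0]=0xF8 cont=1 payload=0x78=120: acc |= 120<<0 -> acc=120 shift=7
  byte[1]=0x37 cont=0 payload=0x37=55: acc |= 55<<7 -> acc=7160 shift=14 [end]
Varint 1: bytes[0:2] = F8 37 -> value 7160 (2 byte(s))
  byte[2]=0x08 cont=0 payload=0x08=8: acc |= 8<<0 -> acc=8 shift=7 [end]
Varint 2: bytes[2:3] = 08 -> value 8 (1 byte(s))
  byte[3]=0xA2 cont=1 payload=0x22=34: acc |= 34<<0 -> acc=34 shift=7
  byte[4]=0xD9 cont=1 payload=0x59=89: acc |= 89<<7 -> acc=11426 shift=14
  byte[5]=0x22 cont=0 payload=0x22=34: acc |= 34<<14 -> acc=568482 shift=21 [end]
Varint 3: bytes[3:6] = A2 D9 22 -> value 568482 (3 byte(s))
  byte[6]=0xFD cont=1 payload=0x7D=125: acc |= 125<<0 -> acc=125 shift=7
  byte[7]=0x83 cont=1 payload=0x03=3: acc |= 3<<7 -> acc=509 shift=14
  byte[8]=0x9B cont=1 payload=0x1B=27: acc |= 27<<14 -> acc=442877 shift=21
  byte[9]=0x49 cont=0 payload=0x49=73: acc |= 73<<21 -> acc=153534973 shift=28 [end]
Varint 4: bytes[6:10] = FD 83 9B 49 -> value 153534973 (4 byte(s))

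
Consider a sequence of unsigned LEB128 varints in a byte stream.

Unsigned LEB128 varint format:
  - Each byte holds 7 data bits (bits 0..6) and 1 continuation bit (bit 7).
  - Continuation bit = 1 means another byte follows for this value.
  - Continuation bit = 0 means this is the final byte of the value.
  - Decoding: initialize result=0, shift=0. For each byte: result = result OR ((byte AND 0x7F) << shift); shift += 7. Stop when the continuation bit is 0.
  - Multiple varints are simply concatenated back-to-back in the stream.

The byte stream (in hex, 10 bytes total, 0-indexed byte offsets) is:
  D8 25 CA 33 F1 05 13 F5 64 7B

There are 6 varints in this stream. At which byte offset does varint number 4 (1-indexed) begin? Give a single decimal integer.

  byte[0]=0xD8 cont=1 payload=0x58=88: acc |= 88<<0 -> acc=88 shift=7
  byte[1]=0x25 cont=0 payload=0x25=37: acc |= 37<<7 -> acc=4824 shift=14 [end]
Varint 1: bytes[0:2] = D8 25 -> value 4824 (2 byte(s))
  byte[2]=0xCA cont=1 payload=0x4A=74: acc |= 74<<0 -> acc=74 shift=7
  byte[3]=0x33 cont=0 payload=0x33=51: acc |= 51<<7 -> acc=6602 shift=14 [end]
Varint 2: bytes[2:4] = CA 33 -> value 6602 (2 byte(s))
  byte[4]=0xF1 cont=1 payload=0x71=113: acc |= 113<<0 -> acc=113 shift=7
  byte[5]=0x05 cont=0 payload=0x05=5: acc |= 5<<7 -> acc=753 shift=14 [end]
Varint 3: bytes[4:6] = F1 05 -> value 753 (2 byte(s))
  byte[6]=0x13 cont=0 payload=0x13=19: acc |= 19<<0 -> acc=19 shift=7 [end]
Varint 4: bytes[6:7] = 13 -> value 19 (1 byte(s))
  byte[7]=0xF5 cont=1 payload=0x75=117: acc |= 117<<0 -> acc=117 shift=7
  byte[8]=0x64 cont=0 payload=0x64=100: acc |= 100<<7 -> acc=12917 shift=14 [end]
Varint 5: bytes[7:9] = F5 64 -> value 12917 (2 byte(s))
  byte[9]=0x7B cont=0 payload=0x7B=123: acc |= 123<<0 -> acc=123 shift=7 [end]
Varint 6: bytes[9:10] = 7B -> value 123 (1 byte(s))

Answer: 6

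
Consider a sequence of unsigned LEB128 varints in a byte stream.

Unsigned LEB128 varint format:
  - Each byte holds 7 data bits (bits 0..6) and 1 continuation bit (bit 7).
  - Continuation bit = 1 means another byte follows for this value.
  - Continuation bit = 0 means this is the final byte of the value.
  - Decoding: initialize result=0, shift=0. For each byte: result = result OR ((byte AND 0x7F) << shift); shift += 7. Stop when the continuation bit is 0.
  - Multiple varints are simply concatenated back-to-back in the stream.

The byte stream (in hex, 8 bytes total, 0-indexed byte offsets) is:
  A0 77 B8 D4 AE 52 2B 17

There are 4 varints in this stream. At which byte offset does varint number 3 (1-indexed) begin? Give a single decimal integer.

Answer: 6

Derivation:
  byte[0]=0xA0 cont=1 payload=0x20=32: acc |= 32<<0 -> acc=32 shift=7
  byte[1]=0x77 cont=0 payload=0x77=119: acc |= 119<<7 -> acc=15264 shift=14 [end]
Varint 1: bytes[0:2] = A0 77 -> value 15264 (2 byte(s))
  byte[2]=0xB8 cont=1 payload=0x38=56: acc |= 56<<0 -> acc=56 shift=7
  byte[3]=0xD4 cont=1 payload=0x54=84: acc |= 84<<7 -> acc=10808 shift=14
  byte[4]=0xAE cont=1 payload=0x2E=46: acc |= 46<<14 -> acc=764472 shift=21
  byte[5]=0x52 cont=0 payload=0x52=82: acc |= 82<<21 -> acc=172730936 shift=28 [end]
Varint 2: bytes[2:6] = B8 D4 AE 52 -> value 172730936 (4 byte(s))
  byte[6]=0x2B cont=0 payload=0x2B=43: acc |= 43<<0 -> acc=43 shift=7 [end]
Varint 3: bytes[6:7] = 2B -> value 43 (1 byte(s))
  byte[7]=0x17 cont=0 payload=0x17=23: acc |= 23<<0 -> acc=23 shift=7 [end]
Varint 4: bytes[7:8] = 17 -> value 23 (1 byte(s))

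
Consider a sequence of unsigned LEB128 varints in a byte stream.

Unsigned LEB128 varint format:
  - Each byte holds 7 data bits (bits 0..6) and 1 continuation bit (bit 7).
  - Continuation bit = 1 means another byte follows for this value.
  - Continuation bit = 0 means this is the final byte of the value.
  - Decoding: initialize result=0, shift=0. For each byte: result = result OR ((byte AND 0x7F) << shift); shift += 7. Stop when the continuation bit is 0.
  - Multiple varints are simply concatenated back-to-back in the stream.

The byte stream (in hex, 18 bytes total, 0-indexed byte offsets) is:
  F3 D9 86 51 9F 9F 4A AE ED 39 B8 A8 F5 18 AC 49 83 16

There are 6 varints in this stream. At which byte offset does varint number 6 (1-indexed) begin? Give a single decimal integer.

Answer: 16

Derivation:
  byte[0]=0xF3 cont=1 payload=0x73=115: acc |= 115<<0 -> acc=115 shift=7
  byte[1]=0xD9 cont=1 payload=0x59=89: acc |= 89<<7 -> acc=11507 shift=14
  byte[2]=0x86 cont=1 payload=0x06=6: acc |= 6<<14 -> acc=109811 shift=21
  byte[3]=0x51 cont=0 payload=0x51=81: acc |= 81<<21 -> acc=169979123 shift=28 [end]
Varint 1: bytes[0:4] = F3 D9 86 51 -> value 169979123 (4 byte(s))
  byte[4]=0x9F cont=1 payload=0x1F=31: acc |= 31<<0 -> acc=31 shift=7
  byte[5]=0x9F cont=1 payload=0x1F=31: acc |= 31<<7 -> acc=3999 shift=14
  byte[6]=0x4A cont=0 payload=0x4A=74: acc |= 74<<14 -> acc=1216415 shift=21 [end]
Varint 2: bytes[4:7] = 9F 9F 4A -> value 1216415 (3 byte(s))
  byte[7]=0xAE cont=1 payload=0x2E=46: acc |= 46<<0 -> acc=46 shift=7
  byte[8]=0xED cont=1 payload=0x6D=109: acc |= 109<<7 -> acc=13998 shift=14
  byte[9]=0x39 cont=0 payload=0x39=57: acc |= 57<<14 -> acc=947886 shift=21 [end]
Varint 3: bytes[7:10] = AE ED 39 -> value 947886 (3 byte(s))
  byte[10]=0xB8 cont=1 payload=0x38=56: acc |= 56<<0 -> acc=56 shift=7
  byte[11]=0xA8 cont=1 payload=0x28=40: acc |= 40<<7 -> acc=5176 shift=14
  byte[12]=0xF5 cont=1 payload=0x75=117: acc |= 117<<14 -> acc=1922104 shift=21
  byte[13]=0x18 cont=0 payload=0x18=24: acc |= 24<<21 -> acc=52253752 shift=28 [end]
Varint 4: bytes[10:14] = B8 A8 F5 18 -> value 52253752 (4 byte(s))
  byte[14]=0xAC cont=1 payload=0x2C=44: acc |= 44<<0 -> acc=44 shift=7
  byte[15]=0x49 cont=0 payload=0x49=73: acc |= 73<<7 -> acc=9388 shift=14 [end]
Varint 5: bytes[14:16] = AC 49 -> value 9388 (2 byte(s))
  byte[16]=0x83 cont=1 payload=0x03=3: acc |= 3<<0 -> acc=3 shift=7
  byte[17]=0x16 cont=0 payload=0x16=22: acc |= 22<<7 -> acc=2819 shift=14 [end]
Varint 6: bytes[16:18] = 83 16 -> value 2819 (2 byte(s))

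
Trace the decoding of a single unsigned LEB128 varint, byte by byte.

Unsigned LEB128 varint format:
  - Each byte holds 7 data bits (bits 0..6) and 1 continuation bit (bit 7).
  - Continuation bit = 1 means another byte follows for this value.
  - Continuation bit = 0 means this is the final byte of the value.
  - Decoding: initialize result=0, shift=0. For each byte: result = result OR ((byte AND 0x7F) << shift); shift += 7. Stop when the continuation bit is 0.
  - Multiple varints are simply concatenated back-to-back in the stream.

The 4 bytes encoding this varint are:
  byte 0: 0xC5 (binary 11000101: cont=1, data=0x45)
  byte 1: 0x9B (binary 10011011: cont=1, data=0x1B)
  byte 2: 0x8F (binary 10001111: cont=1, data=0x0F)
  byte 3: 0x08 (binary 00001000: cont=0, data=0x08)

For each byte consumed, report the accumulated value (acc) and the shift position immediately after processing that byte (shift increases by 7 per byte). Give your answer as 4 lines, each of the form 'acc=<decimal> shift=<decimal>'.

byte 0=0xC5: payload=0x45=69, contrib = 69<<0 = 69; acc -> 69, shift -> 7
byte 1=0x9B: payload=0x1B=27, contrib = 27<<7 = 3456; acc -> 3525, shift -> 14
byte 2=0x8F: payload=0x0F=15, contrib = 15<<14 = 245760; acc -> 249285, shift -> 21
byte 3=0x08: payload=0x08=8, contrib = 8<<21 = 16777216; acc -> 17026501, shift -> 28

Answer: acc=69 shift=7
acc=3525 shift=14
acc=249285 shift=21
acc=17026501 shift=28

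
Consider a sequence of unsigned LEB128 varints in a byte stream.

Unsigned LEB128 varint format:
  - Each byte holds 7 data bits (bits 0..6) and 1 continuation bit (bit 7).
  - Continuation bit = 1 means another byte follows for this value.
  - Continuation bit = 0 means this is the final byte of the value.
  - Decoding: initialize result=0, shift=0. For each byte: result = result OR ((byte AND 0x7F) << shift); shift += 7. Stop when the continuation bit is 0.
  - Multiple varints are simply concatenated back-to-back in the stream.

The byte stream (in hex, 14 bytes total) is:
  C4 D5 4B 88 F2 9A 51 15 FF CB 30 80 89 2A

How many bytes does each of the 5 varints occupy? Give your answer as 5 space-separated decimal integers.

  byte[0]=0xC4 cont=1 payload=0x44=68: acc |= 68<<0 -> acc=68 shift=7
  byte[1]=0xD5 cont=1 payload=0x55=85: acc |= 85<<7 -> acc=10948 shift=14
  byte[2]=0x4B cont=0 payload=0x4B=75: acc |= 75<<14 -> acc=1239748 shift=21 [end]
Varint 1: bytes[0:3] = C4 D5 4B -> value 1239748 (3 byte(s))
  byte[3]=0x88 cont=1 payload=0x08=8: acc |= 8<<0 -> acc=8 shift=7
  byte[4]=0xF2 cont=1 payload=0x72=114: acc |= 114<<7 -> acc=14600 shift=14
  byte[5]=0x9A cont=1 payload=0x1A=26: acc |= 26<<14 -> acc=440584 shift=21
  byte[6]=0x51 cont=0 payload=0x51=81: acc |= 81<<21 -> acc=170309896 shift=28 [end]
Varint 2: bytes[3:7] = 88 F2 9A 51 -> value 170309896 (4 byte(s))
  byte[7]=0x15 cont=0 payload=0x15=21: acc |= 21<<0 -> acc=21 shift=7 [end]
Varint 3: bytes[7:8] = 15 -> value 21 (1 byte(s))
  byte[8]=0xFF cont=1 payload=0x7F=127: acc |= 127<<0 -> acc=127 shift=7
  byte[9]=0xCB cont=1 payload=0x4B=75: acc |= 75<<7 -> acc=9727 shift=14
  byte[10]=0x30 cont=0 payload=0x30=48: acc |= 48<<14 -> acc=796159 shift=21 [end]
Varint 4: bytes[8:11] = FF CB 30 -> value 796159 (3 byte(s))
  byte[11]=0x80 cont=1 payload=0x00=0: acc |= 0<<0 -> acc=0 shift=7
  byte[12]=0x89 cont=1 payload=0x09=9: acc |= 9<<7 -> acc=1152 shift=14
  byte[13]=0x2A cont=0 payload=0x2A=42: acc |= 42<<14 -> acc=689280 shift=21 [end]
Varint 5: bytes[11:14] = 80 89 2A -> value 689280 (3 byte(s))

Answer: 3 4 1 3 3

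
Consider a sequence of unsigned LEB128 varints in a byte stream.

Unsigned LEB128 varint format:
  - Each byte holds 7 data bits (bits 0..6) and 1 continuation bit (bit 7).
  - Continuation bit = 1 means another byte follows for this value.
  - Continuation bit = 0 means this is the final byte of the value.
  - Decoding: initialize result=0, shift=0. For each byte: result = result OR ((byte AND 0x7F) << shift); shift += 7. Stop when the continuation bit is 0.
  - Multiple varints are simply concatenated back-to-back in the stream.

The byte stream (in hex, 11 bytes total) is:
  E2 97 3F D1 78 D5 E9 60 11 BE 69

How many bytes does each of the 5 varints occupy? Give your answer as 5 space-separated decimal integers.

  byte[0]=0xE2 cont=1 payload=0x62=98: acc |= 98<<0 -> acc=98 shift=7
  byte[1]=0x97 cont=1 payload=0x17=23: acc |= 23<<7 -> acc=3042 shift=14
  byte[2]=0x3F cont=0 payload=0x3F=63: acc |= 63<<14 -> acc=1035234 shift=21 [end]
Varint 1: bytes[0:3] = E2 97 3F -> value 1035234 (3 byte(s))
  byte[3]=0xD1 cont=1 payload=0x51=81: acc |= 81<<0 -> acc=81 shift=7
  byte[4]=0x78 cont=0 payload=0x78=120: acc |= 120<<7 -> acc=15441 shift=14 [end]
Varint 2: bytes[3:5] = D1 78 -> value 15441 (2 byte(s))
  byte[5]=0xD5 cont=1 payload=0x55=85: acc |= 85<<0 -> acc=85 shift=7
  byte[6]=0xE9 cont=1 payload=0x69=105: acc |= 105<<7 -> acc=13525 shift=14
  byte[7]=0x60 cont=0 payload=0x60=96: acc |= 96<<14 -> acc=1586389 shift=21 [end]
Varint 3: bytes[5:8] = D5 E9 60 -> value 1586389 (3 byte(s))
  byte[8]=0x11 cont=0 payload=0x11=17: acc |= 17<<0 -> acc=17 shift=7 [end]
Varint 4: bytes[8:9] = 11 -> value 17 (1 byte(s))
  byte[9]=0xBE cont=1 payload=0x3E=62: acc |= 62<<0 -> acc=62 shift=7
  byte[10]=0x69 cont=0 payload=0x69=105: acc |= 105<<7 -> acc=13502 shift=14 [end]
Varint 5: bytes[9:11] = BE 69 -> value 13502 (2 byte(s))

Answer: 3 2 3 1 2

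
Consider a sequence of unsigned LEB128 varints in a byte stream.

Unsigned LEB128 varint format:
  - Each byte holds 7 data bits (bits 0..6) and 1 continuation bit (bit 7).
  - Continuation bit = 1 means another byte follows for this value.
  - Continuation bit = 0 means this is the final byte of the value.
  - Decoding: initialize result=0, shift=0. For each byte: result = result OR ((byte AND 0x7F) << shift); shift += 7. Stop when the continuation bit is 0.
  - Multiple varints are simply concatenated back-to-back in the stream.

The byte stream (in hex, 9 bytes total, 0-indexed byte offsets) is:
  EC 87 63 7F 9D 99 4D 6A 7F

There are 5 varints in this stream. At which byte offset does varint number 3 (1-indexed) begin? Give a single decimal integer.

Answer: 4

Derivation:
  byte[0]=0xEC cont=1 payload=0x6C=108: acc |= 108<<0 -> acc=108 shift=7
  byte[1]=0x87 cont=1 payload=0x07=7: acc |= 7<<7 -> acc=1004 shift=14
  byte[2]=0x63 cont=0 payload=0x63=99: acc |= 99<<14 -> acc=1623020 shift=21 [end]
Varint 1: bytes[0:3] = EC 87 63 -> value 1623020 (3 byte(s))
  byte[3]=0x7F cont=0 payload=0x7F=127: acc |= 127<<0 -> acc=127 shift=7 [end]
Varint 2: bytes[3:4] = 7F -> value 127 (1 byte(s))
  byte[4]=0x9D cont=1 payload=0x1D=29: acc |= 29<<0 -> acc=29 shift=7
  byte[5]=0x99 cont=1 payload=0x19=25: acc |= 25<<7 -> acc=3229 shift=14
  byte[6]=0x4D cont=0 payload=0x4D=77: acc |= 77<<14 -> acc=1264797 shift=21 [end]
Varint 3: bytes[4:7] = 9D 99 4D -> value 1264797 (3 byte(s))
  byte[7]=0x6A cont=0 payload=0x6A=106: acc |= 106<<0 -> acc=106 shift=7 [end]
Varint 4: bytes[7:8] = 6A -> value 106 (1 byte(s))
  byte[8]=0x7F cont=0 payload=0x7F=127: acc |= 127<<0 -> acc=127 shift=7 [end]
Varint 5: bytes[8:9] = 7F -> value 127 (1 byte(s))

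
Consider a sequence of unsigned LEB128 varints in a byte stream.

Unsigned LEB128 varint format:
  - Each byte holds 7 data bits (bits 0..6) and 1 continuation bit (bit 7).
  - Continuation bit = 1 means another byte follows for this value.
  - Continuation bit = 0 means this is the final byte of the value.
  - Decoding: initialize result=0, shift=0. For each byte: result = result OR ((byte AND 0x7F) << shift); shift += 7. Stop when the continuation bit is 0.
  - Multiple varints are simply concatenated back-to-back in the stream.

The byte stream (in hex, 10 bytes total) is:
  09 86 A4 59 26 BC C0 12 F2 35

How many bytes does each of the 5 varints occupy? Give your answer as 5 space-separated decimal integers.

Answer: 1 3 1 3 2

Derivation:
  byte[0]=0x09 cont=0 payload=0x09=9: acc |= 9<<0 -> acc=9 shift=7 [end]
Varint 1: bytes[0:1] = 09 -> value 9 (1 byte(s))
  byte[1]=0x86 cont=1 payload=0x06=6: acc |= 6<<0 -> acc=6 shift=7
  byte[2]=0xA4 cont=1 payload=0x24=36: acc |= 36<<7 -> acc=4614 shift=14
  byte[3]=0x59 cont=0 payload=0x59=89: acc |= 89<<14 -> acc=1462790 shift=21 [end]
Varint 2: bytes[1:4] = 86 A4 59 -> value 1462790 (3 byte(s))
  byte[4]=0x26 cont=0 payload=0x26=38: acc |= 38<<0 -> acc=38 shift=7 [end]
Varint 3: bytes[4:5] = 26 -> value 38 (1 byte(s))
  byte[5]=0xBC cont=1 payload=0x3C=60: acc |= 60<<0 -> acc=60 shift=7
  byte[6]=0xC0 cont=1 payload=0x40=64: acc |= 64<<7 -> acc=8252 shift=14
  byte[7]=0x12 cont=0 payload=0x12=18: acc |= 18<<14 -> acc=303164 shift=21 [end]
Varint 4: bytes[5:8] = BC C0 12 -> value 303164 (3 byte(s))
  byte[8]=0xF2 cont=1 payload=0x72=114: acc |= 114<<0 -> acc=114 shift=7
  byte[9]=0x35 cont=0 payload=0x35=53: acc |= 53<<7 -> acc=6898 shift=14 [end]
Varint 5: bytes[8:10] = F2 35 -> value 6898 (2 byte(s))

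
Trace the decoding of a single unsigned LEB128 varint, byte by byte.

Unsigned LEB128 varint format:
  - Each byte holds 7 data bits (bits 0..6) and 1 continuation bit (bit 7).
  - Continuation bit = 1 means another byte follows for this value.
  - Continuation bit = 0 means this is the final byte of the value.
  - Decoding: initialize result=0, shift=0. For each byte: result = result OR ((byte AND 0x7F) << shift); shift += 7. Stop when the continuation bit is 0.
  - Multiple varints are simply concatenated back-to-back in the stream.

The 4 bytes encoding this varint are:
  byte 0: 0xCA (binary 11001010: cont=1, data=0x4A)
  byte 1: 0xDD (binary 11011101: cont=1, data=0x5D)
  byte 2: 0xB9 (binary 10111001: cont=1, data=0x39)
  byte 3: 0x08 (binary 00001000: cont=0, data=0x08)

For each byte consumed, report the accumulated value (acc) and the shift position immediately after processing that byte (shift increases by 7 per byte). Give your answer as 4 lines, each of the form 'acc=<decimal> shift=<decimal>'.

Answer: acc=74 shift=7
acc=11978 shift=14
acc=945866 shift=21
acc=17723082 shift=28

Derivation:
byte 0=0xCA: payload=0x4A=74, contrib = 74<<0 = 74; acc -> 74, shift -> 7
byte 1=0xDD: payload=0x5D=93, contrib = 93<<7 = 11904; acc -> 11978, shift -> 14
byte 2=0xB9: payload=0x39=57, contrib = 57<<14 = 933888; acc -> 945866, shift -> 21
byte 3=0x08: payload=0x08=8, contrib = 8<<21 = 16777216; acc -> 17723082, shift -> 28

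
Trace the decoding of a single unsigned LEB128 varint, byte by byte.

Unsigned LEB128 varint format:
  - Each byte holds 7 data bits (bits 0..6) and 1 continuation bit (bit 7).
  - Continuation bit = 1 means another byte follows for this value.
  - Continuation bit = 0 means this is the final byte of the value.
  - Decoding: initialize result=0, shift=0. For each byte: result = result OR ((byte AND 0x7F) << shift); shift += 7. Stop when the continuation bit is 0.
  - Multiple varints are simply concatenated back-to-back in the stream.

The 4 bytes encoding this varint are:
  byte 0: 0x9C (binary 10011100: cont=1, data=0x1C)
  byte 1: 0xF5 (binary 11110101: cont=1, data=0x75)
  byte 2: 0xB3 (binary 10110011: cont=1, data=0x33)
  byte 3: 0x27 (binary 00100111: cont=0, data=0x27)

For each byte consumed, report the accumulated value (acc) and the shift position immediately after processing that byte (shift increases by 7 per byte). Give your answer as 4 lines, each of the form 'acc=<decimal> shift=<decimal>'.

Answer: acc=28 shift=7
acc=15004 shift=14
acc=850588 shift=21
acc=82639516 shift=28

Derivation:
byte 0=0x9C: payload=0x1C=28, contrib = 28<<0 = 28; acc -> 28, shift -> 7
byte 1=0xF5: payload=0x75=117, contrib = 117<<7 = 14976; acc -> 15004, shift -> 14
byte 2=0xB3: payload=0x33=51, contrib = 51<<14 = 835584; acc -> 850588, shift -> 21
byte 3=0x27: payload=0x27=39, contrib = 39<<21 = 81788928; acc -> 82639516, shift -> 28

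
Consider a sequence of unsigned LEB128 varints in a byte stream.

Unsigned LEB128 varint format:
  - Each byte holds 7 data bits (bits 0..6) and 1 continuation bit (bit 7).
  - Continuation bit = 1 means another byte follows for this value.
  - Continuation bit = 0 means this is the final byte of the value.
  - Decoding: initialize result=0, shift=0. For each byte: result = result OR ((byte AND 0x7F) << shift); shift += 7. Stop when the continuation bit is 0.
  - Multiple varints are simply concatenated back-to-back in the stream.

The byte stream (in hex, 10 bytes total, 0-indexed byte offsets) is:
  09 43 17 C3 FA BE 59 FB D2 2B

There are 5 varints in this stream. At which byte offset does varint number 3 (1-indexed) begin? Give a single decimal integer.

  byte[0]=0x09 cont=0 payload=0x09=9: acc |= 9<<0 -> acc=9 shift=7 [end]
Varint 1: bytes[0:1] = 09 -> value 9 (1 byte(s))
  byte[1]=0x43 cont=0 payload=0x43=67: acc |= 67<<0 -> acc=67 shift=7 [end]
Varint 2: bytes[1:2] = 43 -> value 67 (1 byte(s))
  byte[2]=0x17 cont=0 payload=0x17=23: acc |= 23<<0 -> acc=23 shift=7 [end]
Varint 3: bytes[2:3] = 17 -> value 23 (1 byte(s))
  byte[3]=0xC3 cont=1 payload=0x43=67: acc |= 67<<0 -> acc=67 shift=7
  byte[4]=0xFA cont=1 payload=0x7A=122: acc |= 122<<7 -> acc=15683 shift=14
  byte[5]=0xBE cont=1 payload=0x3E=62: acc |= 62<<14 -> acc=1031491 shift=21
  byte[6]=0x59 cont=0 payload=0x59=89: acc |= 89<<21 -> acc=187678019 shift=28 [end]
Varint 4: bytes[3:7] = C3 FA BE 59 -> value 187678019 (4 byte(s))
  byte[7]=0xFB cont=1 payload=0x7B=123: acc |= 123<<0 -> acc=123 shift=7
  byte[8]=0xD2 cont=1 payload=0x52=82: acc |= 82<<7 -> acc=10619 shift=14
  byte[9]=0x2B cont=0 payload=0x2B=43: acc |= 43<<14 -> acc=715131 shift=21 [end]
Varint 5: bytes[7:10] = FB D2 2B -> value 715131 (3 byte(s))

Answer: 2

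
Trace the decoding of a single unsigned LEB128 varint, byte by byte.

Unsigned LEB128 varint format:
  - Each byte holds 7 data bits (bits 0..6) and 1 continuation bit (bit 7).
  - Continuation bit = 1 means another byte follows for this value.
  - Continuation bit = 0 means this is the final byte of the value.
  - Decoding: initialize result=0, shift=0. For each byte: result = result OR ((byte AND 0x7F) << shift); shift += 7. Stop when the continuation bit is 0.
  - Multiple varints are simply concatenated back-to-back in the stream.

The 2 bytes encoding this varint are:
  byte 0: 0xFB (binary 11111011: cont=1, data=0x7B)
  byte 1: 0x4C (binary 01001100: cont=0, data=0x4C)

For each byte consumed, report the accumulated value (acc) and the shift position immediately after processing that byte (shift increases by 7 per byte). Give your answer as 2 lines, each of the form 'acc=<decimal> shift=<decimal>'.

byte 0=0xFB: payload=0x7B=123, contrib = 123<<0 = 123; acc -> 123, shift -> 7
byte 1=0x4C: payload=0x4C=76, contrib = 76<<7 = 9728; acc -> 9851, shift -> 14

Answer: acc=123 shift=7
acc=9851 shift=14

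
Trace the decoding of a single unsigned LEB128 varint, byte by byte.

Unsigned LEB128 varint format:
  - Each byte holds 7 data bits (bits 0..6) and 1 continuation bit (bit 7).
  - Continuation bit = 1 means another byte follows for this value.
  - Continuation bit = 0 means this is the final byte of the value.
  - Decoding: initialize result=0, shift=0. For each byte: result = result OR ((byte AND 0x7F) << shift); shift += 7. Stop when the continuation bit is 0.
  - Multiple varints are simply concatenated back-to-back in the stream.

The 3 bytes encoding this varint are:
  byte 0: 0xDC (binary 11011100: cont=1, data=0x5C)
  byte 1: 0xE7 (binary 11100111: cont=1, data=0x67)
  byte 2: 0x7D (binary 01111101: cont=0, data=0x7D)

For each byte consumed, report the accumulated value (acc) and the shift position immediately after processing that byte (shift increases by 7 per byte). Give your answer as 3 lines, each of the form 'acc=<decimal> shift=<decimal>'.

Answer: acc=92 shift=7
acc=13276 shift=14
acc=2061276 shift=21

Derivation:
byte 0=0xDC: payload=0x5C=92, contrib = 92<<0 = 92; acc -> 92, shift -> 7
byte 1=0xE7: payload=0x67=103, contrib = 103<<7 = 13184; acc -> 13276, shift -> 14
byte 2=0x7D: payload=0x7D=125, contrib = 125<<14 = 2048000; acc -> 2061276, shift -> 21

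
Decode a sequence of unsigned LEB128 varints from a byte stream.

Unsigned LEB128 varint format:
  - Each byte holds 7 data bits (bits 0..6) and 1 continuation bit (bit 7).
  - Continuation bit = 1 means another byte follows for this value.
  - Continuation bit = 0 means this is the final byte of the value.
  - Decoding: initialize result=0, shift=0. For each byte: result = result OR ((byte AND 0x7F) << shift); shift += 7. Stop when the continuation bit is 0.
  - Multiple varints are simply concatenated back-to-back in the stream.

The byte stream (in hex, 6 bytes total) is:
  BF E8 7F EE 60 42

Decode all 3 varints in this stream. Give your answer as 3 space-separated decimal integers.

  byte[0]=0xBF cont=1 payload=0x3F=63: acc |= 63<<0 -> acc=63 shift=7
  byte[1]=0xE8 cont=1 payload=0x68=104: acc |= 104<<7 -> acc=13375 shift=14
  byte[2]=0x7F cont=0 payload=0x7F=127: acc |= 127<<14 -> acc=2094143 shift=21 [end]
Varint 1: bytes[0:3] = BF E8 7F -> value 2094143 (3 byte(s))
  byte[3]=0xEE cont=1 payload=0x6E=110: acc |= 110<<0 -> acc=110 shift=7
  byte[4]=0x60 cont=0 payload=0x60=96: acc |= 96<<7 -> acc=12398 shift=14 [end]
Varint 2: bytes[3:5] = EE 60 -> value 12398 (2 byte(s))
  byte[5]=0x42 cont=0 payload=0x42=66: acc |= 66<<0 -> acc=66 shift=7 [end]
Varint 3: bytes[5:6] = 42 -> value 66 (1 byte(s))

Answer: 2094143 12398 66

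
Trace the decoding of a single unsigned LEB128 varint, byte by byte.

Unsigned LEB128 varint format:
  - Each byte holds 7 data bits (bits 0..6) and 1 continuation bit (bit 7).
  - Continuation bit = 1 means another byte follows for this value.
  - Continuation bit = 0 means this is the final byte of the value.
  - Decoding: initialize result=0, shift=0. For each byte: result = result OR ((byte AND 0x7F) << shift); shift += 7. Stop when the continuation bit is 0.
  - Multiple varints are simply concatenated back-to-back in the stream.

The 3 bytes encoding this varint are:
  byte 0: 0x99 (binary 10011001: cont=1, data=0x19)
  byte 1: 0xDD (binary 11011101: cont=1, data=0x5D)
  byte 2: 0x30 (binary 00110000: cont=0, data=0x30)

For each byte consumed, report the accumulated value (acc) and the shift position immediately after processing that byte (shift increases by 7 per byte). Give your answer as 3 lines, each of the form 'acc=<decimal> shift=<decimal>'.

byte 0=0x99: payload=0x19=25, contrib = 25<<0 = 25; acc -> 25, shift -> 7
byte 1=0xDD: payload=0x5D=93, contrib = 93<<7 = 11904; acc -> 11929, shift -> 14
byte 2=0x30: payload=0x30=48, contrib = 48<<14 = 786432; acc -> 798361, shift -> 21

Answer: acc=25 shift=7
acc=11929 shift=14
acc=798361 shift=21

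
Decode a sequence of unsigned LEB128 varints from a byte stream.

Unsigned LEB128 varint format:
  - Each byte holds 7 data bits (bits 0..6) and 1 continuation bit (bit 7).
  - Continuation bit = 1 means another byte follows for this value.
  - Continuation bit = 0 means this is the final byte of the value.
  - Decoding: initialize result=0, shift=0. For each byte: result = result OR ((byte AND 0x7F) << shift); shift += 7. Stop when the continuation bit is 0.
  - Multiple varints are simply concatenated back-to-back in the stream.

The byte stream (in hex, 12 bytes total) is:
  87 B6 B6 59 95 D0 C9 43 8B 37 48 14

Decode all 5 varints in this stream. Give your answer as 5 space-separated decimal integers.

  byte[0]=0x87 cont=1 payload=0x07=7: acc |= 7<<0 -> acc=7 shift=7
  byte[1]=0xB6 cont=1 payload=0x36=54: acc |= 54<<7 -> acc=6919 shift=14
  byte[2]=0xB6 cont=1 payload=0x36=54: acc |= 54<<14 -> acc=891655 shift=21
  byte[3]=0x59 cont=0 payload=0x59=89: acc |= 89<<21 -> acc=187538183 shift=28 [end]
Varint 1: bytes[0:4] = 87 B6 B6 59 -> value 187538183 (4 byte(s))
  byte[4]=0x95 cont=1 payload=0x15=21: acc |= 21<<0 -> acc=21 shift=7
  byte[5]=0xD0 cont=1 payload=0x50=80: acc |= 80<<7 -> acc=10261 shift=14
  byte[6]=0xC9 cont=1 payload=0x49=73: acc |= 73<<14 -> acc=1206293 shift=21
  byte[7]=0x43 cont=0 payload=0x43=67: acc |= 67<<21 -> acc=141715477 shift=28 [end]
Varint 2: bytes[4:8] = 95 D0 C9 43 -> value 141715477 (4 byte(s))
  byte[8]=0x8B cont=1 payload=0x0B=11: acc |= 11<<0 -> acc=11 shift=7
  byte[9]=0x37 cont=0 payload=0x37=55: acc |= 55<<7 -> acc=7051 shift=14 [end]
Varint 3: bytes[8:10] = 8B 37 -> value 7051 (2 byte(s))
  byte[10]=0x48 cont=0 payload=0x48=72: acc |= 72<<0 -> acc=72 shift=7 [end]
Varint 4: bytes[10:11] = 48 -> value 72 (1 byte(s))
  byte[11]=0x14 cont=0 payload=0x14=20: acc |= 20<<0 -> acc=20 shift=7 [end]
Varint 5: bytes[11:12] = 14 -> value 20 (1 byte(s))

Answer: 187538183 141715477 7051 72 20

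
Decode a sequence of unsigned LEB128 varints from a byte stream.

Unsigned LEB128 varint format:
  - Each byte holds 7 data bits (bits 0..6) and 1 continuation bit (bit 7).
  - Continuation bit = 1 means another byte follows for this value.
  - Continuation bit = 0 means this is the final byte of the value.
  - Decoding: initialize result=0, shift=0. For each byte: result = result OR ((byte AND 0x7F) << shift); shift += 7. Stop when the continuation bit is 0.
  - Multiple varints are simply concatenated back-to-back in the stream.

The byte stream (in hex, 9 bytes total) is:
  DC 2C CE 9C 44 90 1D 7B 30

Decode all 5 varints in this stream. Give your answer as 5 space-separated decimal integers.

Answer: 5724 1117774 3728 123 48

Derivation:
  byte[0]=0xDC cont=1 payload=0x5C=92: acc |= 92<<0 -> acc=92 shift=7
  byte[1]=0x2C cont=0 payload=0x2C=44: acc |= 44<<7 -> acc=5724 shift=14 [end]
Varint 1: bytes[0:2] = DC 2C -> value 5724 (2 byte(s))
  byte[2]=0xCE cont=1 payload=0x4E=78: acc |= 78<<0 -> acc=78 shift=7
  byte[3]=0x9C cont=1 payload=0x1C=28: acc |= 28<<7 -> acc=3662 shift=14
  byte[4]=0x44 cont=0 payload=0x44=68: acc |= 68<<14 -> acc=1117774 shift=21 [end]
Varint 2: bytes[2:5] = CE 9C 44 -> value 1117774 (3 byte(s))
  byte[5]=0x90 cont=1 payload=0x10=16: acc |= 16<<0 -> acc=16 shift=7
  byte[6]=0x1D cont=0 payload=0x1D=29: acc |= 29<<7 -> acc=3728 shift=14 [end]
Varint 3: bytes[5:7] = 90 1D -> value 3728 (2 byte(s))
  byte[7]=0x7B cont=0 payload=0x7B=123: acc |= 123<<0 -> acc=123 shift=7 [end]
Varint 4: bytes[7:8] = 7B -> value 123 (1 byte(s))
  byte[8]=0x30 cont=0 payload=0x30=48: acc |= 48<<0 -> acc=48 shift=7 [end]
Varint 5: bytes[8:9] = 30 -> value 48 (1 byte(s))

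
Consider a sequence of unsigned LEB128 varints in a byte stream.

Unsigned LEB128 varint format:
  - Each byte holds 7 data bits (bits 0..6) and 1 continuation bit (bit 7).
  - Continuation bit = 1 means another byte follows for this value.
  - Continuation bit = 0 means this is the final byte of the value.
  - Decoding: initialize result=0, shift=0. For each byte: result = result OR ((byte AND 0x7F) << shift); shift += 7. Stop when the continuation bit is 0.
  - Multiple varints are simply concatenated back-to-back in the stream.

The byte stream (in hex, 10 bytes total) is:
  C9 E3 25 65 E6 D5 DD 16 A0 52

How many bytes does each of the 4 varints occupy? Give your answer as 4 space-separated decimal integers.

Answer: 3 1 4 2

Derivation:
  byte[0]=0xC9 cont=1 payload=0x49=73: acc |= 73<<0 -> acc=73 shift=7
  byte[1]=0xE3 cont=1 payload=0x63=99: acc |= 99<<7 -> acc=12745 shift=14
  byte[2]=0x25 cont=0 payload=0x25=37: acc |= 37<<14 -> acc=618953 shift=21 [end]
Varint 1: bytes[0:3] = C9 E3 25 -> value 618953 (3 byte(s))
  byte[3]=0x65 cont=0 payload=0x65=101: acc |= 101<<0 -> acc=101 shift=7 [end]
Varint 2: bytes[3:4] = 65 -> value 101 (1 byte(s))
  byte[4]=0xE6 cont=1 payload=0x66=102: acc |= 102<<0 -> acc=102 shift=7
  byte[5]=0xD5 cont=1 payload=0x55=85: acc |= 85<<7 -> acc=10982 shift=14
  byte[6]=0xDD cont=1 payload=0x5D=93: acc |= 93<<14 -> acc=1534694 shift=21
  byte[7]=0x16 cont=0 payload=0x16=22: acc |= 22<<21 -> acc=47672038 shift=28 [end]
Varint 3: bytes[4:8] = E6 D5 DD 16 -> value 47672038 (4 byte(s))
  byte[8]=0xA0 cont=1 payload=0x20=32: acc |= 32<<0 -> acc=32 shift=7
  byte[9]=0x52 cont=0 payload=0x52=82: acc |= 82<<7 -> acc=10528 shift=14 [end]
Varint 4: bytes[8:10] = A0 52 -> value 10528 (2 byte(s))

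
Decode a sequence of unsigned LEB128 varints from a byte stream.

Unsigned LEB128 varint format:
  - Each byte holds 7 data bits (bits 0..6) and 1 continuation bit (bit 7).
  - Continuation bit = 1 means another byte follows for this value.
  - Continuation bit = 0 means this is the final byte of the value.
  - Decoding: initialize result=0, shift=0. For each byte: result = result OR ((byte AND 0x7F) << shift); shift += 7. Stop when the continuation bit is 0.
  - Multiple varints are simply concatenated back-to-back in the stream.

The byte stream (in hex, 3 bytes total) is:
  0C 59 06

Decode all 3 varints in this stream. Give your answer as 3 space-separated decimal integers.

  byte[0]=0x0C cont=0 payload=0x0C=12: acc |= 12<<0 -> acc=12 shift=7 [end]
Varint 1: bytes[0:1] = 0C -> value 12 (1 byte(s))
  byte[1]=0x59 cont=0 payload=0x59=89: acc |= 89<<0 -> acc=89 shift=7 [end]
Varint 2: bytes[1:2] = 59 -> value 89 (1 byte(s))
  byte[2]=0x06 cont=0 payload=0x06=6: acc |= 6<<0 -> acc=6 shift=7 [end]
Varint 3: bytes[2:3] = 06 -> value 6 (1 byte(s))

Answer: 12 89 6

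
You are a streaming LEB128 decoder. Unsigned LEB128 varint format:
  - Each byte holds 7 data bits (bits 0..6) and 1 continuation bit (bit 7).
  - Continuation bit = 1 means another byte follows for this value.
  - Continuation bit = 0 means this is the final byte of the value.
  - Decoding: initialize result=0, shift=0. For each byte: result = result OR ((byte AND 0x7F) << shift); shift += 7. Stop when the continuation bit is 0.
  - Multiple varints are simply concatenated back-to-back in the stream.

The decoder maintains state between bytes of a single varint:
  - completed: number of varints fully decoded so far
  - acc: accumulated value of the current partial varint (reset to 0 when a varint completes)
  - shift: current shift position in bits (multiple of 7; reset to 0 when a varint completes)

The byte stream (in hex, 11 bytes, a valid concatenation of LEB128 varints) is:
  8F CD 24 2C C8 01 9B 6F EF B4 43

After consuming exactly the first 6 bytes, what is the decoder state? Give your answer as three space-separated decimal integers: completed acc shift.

byte[0]=0x8F cont=1 payload=0x0F: acc |= 15<<0 -> completed=0 acc=15 shift=7
byte[1]=0xCD cont=1 payload=0x4D: acc |= 77<<7 -> completed=0 acc=9871 shift=14
byte[2]=0x24 cont=0 payload=0x24: varint #1 complete (value=599695); reset -> completed=1 acc=0 shift=0
byte[3]=0x2C cont=0 payload=0x2C: varint #2 complete (value=44); reset -> completed=2 acc=0 shift=0
byte[4]=0xC8 cont=1 payload=0x48: acc |= 72<<0 -> completed=2 acc=72 shift=7
byte[5]=0x01 cont=0 payload=0x01: varint #3 complete (value=200); reset -> completed=3 acc=0 shift=0

Answer: 3 0 0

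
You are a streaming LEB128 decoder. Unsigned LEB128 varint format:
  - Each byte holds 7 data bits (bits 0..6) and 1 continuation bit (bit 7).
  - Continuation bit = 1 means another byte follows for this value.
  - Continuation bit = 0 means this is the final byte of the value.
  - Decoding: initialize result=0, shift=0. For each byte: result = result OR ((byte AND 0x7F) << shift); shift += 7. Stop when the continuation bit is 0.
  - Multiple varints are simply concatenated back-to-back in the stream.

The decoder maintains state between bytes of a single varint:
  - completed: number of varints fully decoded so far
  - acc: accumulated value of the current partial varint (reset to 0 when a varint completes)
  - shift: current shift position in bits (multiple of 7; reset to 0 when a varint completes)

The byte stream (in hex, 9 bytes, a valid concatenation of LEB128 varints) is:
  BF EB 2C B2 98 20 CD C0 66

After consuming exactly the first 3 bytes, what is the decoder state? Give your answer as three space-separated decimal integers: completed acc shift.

byte[0]=0xBF cont=1 payload=0x3F: acc |= 63<<0 -> completed=0 acc=63 shift=7
byte[1]=0xEB cont=1 payload=0x6B: acc |= 107<<7 -> completed=0 acc=13759 shift=14
byte[2]=0x2C cont=0 payload=0x2C: varint #1 complete (value=734655); reset -> completed=1 acc=0 shift=0

Answer: 1 0 0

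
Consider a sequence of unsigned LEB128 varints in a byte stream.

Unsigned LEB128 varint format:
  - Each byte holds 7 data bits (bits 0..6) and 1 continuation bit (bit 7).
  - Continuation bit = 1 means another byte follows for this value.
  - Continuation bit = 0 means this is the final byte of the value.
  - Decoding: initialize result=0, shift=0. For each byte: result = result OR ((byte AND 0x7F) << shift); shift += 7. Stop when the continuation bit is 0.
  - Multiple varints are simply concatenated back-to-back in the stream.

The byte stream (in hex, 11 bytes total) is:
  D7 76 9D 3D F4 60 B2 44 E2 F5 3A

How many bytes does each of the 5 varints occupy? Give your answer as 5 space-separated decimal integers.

Answer: 2 2 2 2 3

Derivation:
  byte[0]=0xD7 cont=1 payload=0x57=87: acc |= 87<<0 -> acc=87 shift=7
  byte[1]=0x76 cont=0 payload=0x76=118: acc |= 118<<7 -> acc=15191 shift=14 [end]
Varint 1: bytes[0:2] = D7 76 -> value 15191 (2 byte(s))
  byte[2]=0x9D cont=1 payload=0x1D=29: acc |= 29<<0 -> acc=29 shift=7
  byte[3]=0x3D cont=0 payload=0x3D=61: acc |= 61<<7 -> acc=7837 shift=14 [end]
Varint 2: bytes[2:4] = 9D 3D -> value 7837 (2 byte(s))
  byte[4]=0xF4 cont=1 payload=0x74=116: acc |= 116<<0 -> acc=116 shift=7
  byte[5]=0x60 cont=0 payload=0x60=96: acc |= 96<<7 -> acc=12404 shift=14 [end]
Varint 3: bytes[4:6] = F4 60 -> value 12404 (2 byte(s))
  byte[6]=0xB2 cont=1 payload=0x32=50: acc |= 50<<0 -> acc=50 shift=7
  byte[7]=0x44 cont=0 payload=0x44=68: acc |= 68<<7 -> acc=8754 shift=14 [end]
Varint 4: bytes[6:8] = B2 44 -> value 8754 (2 byte(s))
  byte[8]=0xE2 cont=1 payload=0x62=98: acc |= 98<<0 -> acc=98 shift=7
  byte[9]=0xF5 cont=1 payload=0x75=117: acc |= 117<<7 -> acc=15074 shift=14
  byte[10]=0x3A cont=0 payload=0x3A=58: acc |= 58<<14 -> acc=965346 shift=21 [end]
Varint 5: bytes[8:11] = E2 F5 3A -> value 965346 (3 byte(s))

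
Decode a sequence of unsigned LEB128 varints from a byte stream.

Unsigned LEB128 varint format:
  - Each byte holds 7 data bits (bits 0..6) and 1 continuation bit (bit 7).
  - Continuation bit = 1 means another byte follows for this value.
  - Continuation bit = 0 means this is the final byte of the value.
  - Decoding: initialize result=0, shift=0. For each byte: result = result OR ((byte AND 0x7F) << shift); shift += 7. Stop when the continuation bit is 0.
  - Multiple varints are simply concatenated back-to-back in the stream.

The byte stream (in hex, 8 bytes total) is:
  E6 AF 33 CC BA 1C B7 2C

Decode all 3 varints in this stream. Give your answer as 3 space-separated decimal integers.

Answer: 841702 466252 5687

Derivation:
  byte[0]=0xE6 cont=1 payload=0x66=102: acc |= 102<<0 -> acc=102 shift=7
  byte[1]=0xAF cont=1 payload=0x2F=47: acc |= 47<<7 -> acc=6118 shift=14
  byte[2]=0x33 cont=0 payload=0x33=51: acc |= 51<<14 -> acc=841702 shift=21 [end]
Varint 1: bytes[0:3] = E6 AF 33 -> value 841702 (3 byte(s))
  byte[3]=0xCC cont=1 payload=0x4C=76: acc |= 76<<0 -> acc=76 shift=7
  byte[4]=0xBA cont=1 payload=0x3A=58: acc |= 58<<7 -> acc=7500 shift=14
  byte[5]=0x1C cont=0 payload=0x1C=28: acc |= 28<<14 -> acc=466252 shift=21 [end]
Varint 2: bytes[3:6] = CC BA 1C -> value 466252 (3 byte(s))
  byte[6]=0xB7 cont=1 payload=0x37=55: acc |= 55<<0 -> acc=55 shift=7
  byte[7]=0x2C cont=0 payload=0x2C=44: acc |= 44<<7 -> acc=5687 shift=14 [end]
Varint 3: bytes[6:8] = B7 2C -> value 5687 (2 byte(s))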